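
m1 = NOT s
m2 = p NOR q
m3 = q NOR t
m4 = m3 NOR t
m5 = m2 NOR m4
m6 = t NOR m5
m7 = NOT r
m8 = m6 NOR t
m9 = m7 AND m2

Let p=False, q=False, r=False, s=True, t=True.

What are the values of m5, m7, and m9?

m2 = p NOR q = False NOR False = True
m3 = q NOR t = False NOR True = False
m4 = m3 NOR t = False NOR True = False
m5 = m2 NOR m4 = True NOR False = False
m7 = NOT r = NOT False = True
m9 = m7 AND m2 = True AND True = True

m5 = False  m7 = True  m9 = True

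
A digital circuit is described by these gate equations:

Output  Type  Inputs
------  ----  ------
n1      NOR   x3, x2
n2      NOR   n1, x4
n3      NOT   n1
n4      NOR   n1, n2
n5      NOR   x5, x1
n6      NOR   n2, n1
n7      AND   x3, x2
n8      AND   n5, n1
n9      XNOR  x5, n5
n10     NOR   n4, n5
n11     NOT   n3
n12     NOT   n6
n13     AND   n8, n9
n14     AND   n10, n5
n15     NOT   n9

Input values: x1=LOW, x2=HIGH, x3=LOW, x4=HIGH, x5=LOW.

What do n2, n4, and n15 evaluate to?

n2 = LOW, n4 = HIGH, n15 = HIGH

n1 = x3 NOR x2 = LOW NOR HIGH = LOW
n2 = n1 NOR x4 = LOW NOR HIGH = LOW
n4 = n1 NOR n2 = LOW NOR LOW = HIGH
n5 = x5 NOR x1 = LOW NOR LOW = HIGH
n9 = x5 XNOR n5 = LOW XNOR HIGH = LOW
n15 = NOT n9 = NOT LOW = HIGH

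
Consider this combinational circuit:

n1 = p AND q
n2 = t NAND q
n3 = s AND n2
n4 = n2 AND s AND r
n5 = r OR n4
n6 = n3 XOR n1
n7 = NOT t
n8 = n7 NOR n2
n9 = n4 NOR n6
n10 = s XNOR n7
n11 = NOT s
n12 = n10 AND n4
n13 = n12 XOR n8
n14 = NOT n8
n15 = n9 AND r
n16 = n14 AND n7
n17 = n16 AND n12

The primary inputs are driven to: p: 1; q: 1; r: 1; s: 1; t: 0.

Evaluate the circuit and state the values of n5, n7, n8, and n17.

n5 = 1, n7 = 1, n8 = 0, n17 = 1

n2 = t NAND q = 0 NAND 1 = 1
n4 = n2 AND s AND r = 1 AND 1 AND 1 = 1
n5 = r OR n4 = 1 OR 1 = 1
n7 = NOT t = NOT 0 = 1
n8 = n7 NOR n2 = 1 NOR 1 = 0
n10 = s XNOR n7 = 1 XNOR 1 = 1
n12 = n10 AND n4 = 1 AND 1 = 1
n14 = NOT n8 = NOT 0 = 1
n16 = n14 AND n7 = 1 AND 1 = 1
n17 = n16 AND n12 = 1 AND 1 = 1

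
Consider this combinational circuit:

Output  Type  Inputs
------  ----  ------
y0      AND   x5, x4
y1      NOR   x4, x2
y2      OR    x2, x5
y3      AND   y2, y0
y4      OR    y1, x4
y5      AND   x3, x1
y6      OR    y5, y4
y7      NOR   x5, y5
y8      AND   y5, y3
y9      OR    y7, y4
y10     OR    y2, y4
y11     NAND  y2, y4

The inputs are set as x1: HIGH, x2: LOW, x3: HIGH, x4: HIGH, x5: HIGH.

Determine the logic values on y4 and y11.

y4 = HIGH, y11 = LOW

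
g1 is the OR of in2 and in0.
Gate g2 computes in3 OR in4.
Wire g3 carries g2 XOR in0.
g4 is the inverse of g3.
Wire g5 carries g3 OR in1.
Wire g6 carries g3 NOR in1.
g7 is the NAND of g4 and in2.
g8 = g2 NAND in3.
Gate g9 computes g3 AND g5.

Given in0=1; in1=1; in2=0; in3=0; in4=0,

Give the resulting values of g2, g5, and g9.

g2 = 0, g5 = 1, g9 = 1

g2 = in3 OR in4 = 0 OR 0 = 0
g3 = g2 XOR in0 = 0 XOR 1 = 1
g5 = g3 OR in1 = 1 OR 1 = 1
g9 = g3 AND g5 = 1 AND 1 = 1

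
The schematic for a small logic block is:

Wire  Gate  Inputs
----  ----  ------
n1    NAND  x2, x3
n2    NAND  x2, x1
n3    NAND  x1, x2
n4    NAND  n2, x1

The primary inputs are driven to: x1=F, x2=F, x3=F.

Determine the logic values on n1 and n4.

n1 = x2 NAND x3 = F NAND F = T
n2 = x2 NAND x1 = F NAND F = T
n4 = n2 NAND x1 = T NAND F = T

n1 = T; n4 = T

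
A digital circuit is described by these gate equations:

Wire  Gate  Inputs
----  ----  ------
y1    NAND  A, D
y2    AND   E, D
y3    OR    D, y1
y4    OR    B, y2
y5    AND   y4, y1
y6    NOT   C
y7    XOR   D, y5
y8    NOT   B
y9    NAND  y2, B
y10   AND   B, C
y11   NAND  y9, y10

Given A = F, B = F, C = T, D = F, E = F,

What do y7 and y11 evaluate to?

y7 = F; y11 = T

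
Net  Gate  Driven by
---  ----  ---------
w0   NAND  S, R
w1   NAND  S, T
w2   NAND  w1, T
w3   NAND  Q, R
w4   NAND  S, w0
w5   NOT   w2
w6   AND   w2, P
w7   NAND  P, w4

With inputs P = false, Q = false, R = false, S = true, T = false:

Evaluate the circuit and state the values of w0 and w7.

w0 = S NAND R = true NAND false = true
w4 = S NAND w0 = true NAND true = false
w7 = P NAND w4 = false NAND false = true

w0 = true; w7 = true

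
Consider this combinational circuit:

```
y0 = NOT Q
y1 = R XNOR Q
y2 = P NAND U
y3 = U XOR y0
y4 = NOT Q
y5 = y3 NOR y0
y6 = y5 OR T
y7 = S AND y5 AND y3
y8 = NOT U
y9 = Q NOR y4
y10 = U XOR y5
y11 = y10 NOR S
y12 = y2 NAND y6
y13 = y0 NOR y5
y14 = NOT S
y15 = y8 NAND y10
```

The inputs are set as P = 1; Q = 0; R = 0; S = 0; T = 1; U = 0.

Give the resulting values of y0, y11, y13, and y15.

y0 = 1  y11 = 1  y13 = 0  y15 = 1

y0 = NOT Q = NOT 0 = 1
y3 = U XOR y0 = 0 XOR 1 = 1
y5 = y3 NOR y0 = 1 NOR 1 = 0
y8 = NOT U = NOT 0 = 1
y10 = U XOR y5 = 0 XOR 0 = 0
y11 = y10 NOR S = 0 NOR 0 = 1
y13 = y0 NOR y5 = 1 NOR 0 = 0
y15 = y8 NAND y10 = 1 NAND 0 = 1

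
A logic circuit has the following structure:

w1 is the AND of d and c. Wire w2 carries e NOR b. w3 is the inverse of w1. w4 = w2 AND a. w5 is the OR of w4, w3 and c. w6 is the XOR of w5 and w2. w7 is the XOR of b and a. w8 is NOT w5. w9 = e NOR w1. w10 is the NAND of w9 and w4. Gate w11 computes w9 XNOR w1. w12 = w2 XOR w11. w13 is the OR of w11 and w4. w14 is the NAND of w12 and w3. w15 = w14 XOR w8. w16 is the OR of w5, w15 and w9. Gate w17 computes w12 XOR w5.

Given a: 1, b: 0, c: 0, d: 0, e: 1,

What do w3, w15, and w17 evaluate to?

w1 = d AND c = 0 AND 0 = 0
w2 = e NOR b = 1 NOR 0 = 0
w3 = NOT w1 = NOT 0 = 1
w4 = w2 AND a = 0 AND 1 = 0
w5 = w4 OR w3 OR c = 0 OR 1 OR 0 = 1
w8 = NOT w5 = NOT 1 = 0
w9 = e NOR w1 = 1 NOR 0 = 0
w11 = w9 XNOR w1 = 0 XNOR 0 = 1
w12 = w2 XOR w11 = 0 XOR 1 = 1
w14 = w12 NAND w3 = 1 NAND 1 = 0
w15 = w14 XOR w8 = 0 XOR 0 = 0
w17 = w12 XOR w5 = 1 XOR 1 = 0

w3 = 1, w15 = 0, w17 = 0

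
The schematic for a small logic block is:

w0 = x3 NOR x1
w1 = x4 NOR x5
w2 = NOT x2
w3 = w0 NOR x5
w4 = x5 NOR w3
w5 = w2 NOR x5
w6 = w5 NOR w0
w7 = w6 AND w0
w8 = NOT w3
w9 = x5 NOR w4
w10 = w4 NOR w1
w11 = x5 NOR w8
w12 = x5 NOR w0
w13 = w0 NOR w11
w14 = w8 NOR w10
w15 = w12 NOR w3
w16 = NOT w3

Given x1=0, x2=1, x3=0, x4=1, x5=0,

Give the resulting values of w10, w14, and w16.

w10 = 0  w14 = 0  w16 = 1

w0 = x3 NOR x1 = 0 NOR 0 = 1
w1 = x4 NOR x5 = 1 NOR 0 = 0
w3 = w0 NOR x5 = 1 NOR 0 = 0
w4 = x5 NOR w3 = 0 NOR 0 = 1
w8 = NOT w3 = NOT 0 = 1
w10 = w4 NOR w1 = 1 NOR 0 = 0
w14 = w8 NOR w10 = 1 NOR 0 = 0
w16 = NOT w3 = NOT 0 = 1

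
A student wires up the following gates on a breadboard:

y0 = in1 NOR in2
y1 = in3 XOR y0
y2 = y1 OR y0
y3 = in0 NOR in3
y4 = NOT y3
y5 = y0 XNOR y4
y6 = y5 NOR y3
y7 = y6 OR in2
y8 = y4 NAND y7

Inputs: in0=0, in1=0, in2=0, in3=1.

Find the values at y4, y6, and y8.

y4 = 1; y6 = 0; y8 = 1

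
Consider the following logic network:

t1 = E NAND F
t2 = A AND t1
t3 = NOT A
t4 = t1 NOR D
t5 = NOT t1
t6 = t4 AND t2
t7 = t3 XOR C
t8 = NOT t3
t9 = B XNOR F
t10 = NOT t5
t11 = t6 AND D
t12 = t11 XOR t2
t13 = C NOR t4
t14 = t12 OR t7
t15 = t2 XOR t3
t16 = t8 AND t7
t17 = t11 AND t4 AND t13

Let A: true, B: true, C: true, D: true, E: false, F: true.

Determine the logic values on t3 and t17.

t3 = false, t17 = false

t1 = E NAND F = false NAND true = true
t2 = A AND t1 = true AND true = true
t3 = NOT A = NOT true = false
t4 = t1 NOR D = true NOR true = false
t6 = t4 AND t2 = false AND true = false
t11 = t6 AND D = false AND true = false
t13 = C NOR t4 = true NOR false = false
t17 = t11 AND t4 AND t13 = false AND false AND false = false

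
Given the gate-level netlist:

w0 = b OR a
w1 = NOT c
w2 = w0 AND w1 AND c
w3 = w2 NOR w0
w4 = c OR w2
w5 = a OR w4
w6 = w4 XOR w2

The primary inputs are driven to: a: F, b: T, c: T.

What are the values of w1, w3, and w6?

w0 = b OR a = T OR F = T
w1 = NOT c = NOT T = F
w2 = w0 AND w1 AND c = T AND F AND T = F
w3 = w2 NOR w0 = F NOR T = F
w4 = c OR w2 = T OR F = T
w6 = w4 XOR w2 = T XOR F = T

w1 = F, w3 = F, w6 = T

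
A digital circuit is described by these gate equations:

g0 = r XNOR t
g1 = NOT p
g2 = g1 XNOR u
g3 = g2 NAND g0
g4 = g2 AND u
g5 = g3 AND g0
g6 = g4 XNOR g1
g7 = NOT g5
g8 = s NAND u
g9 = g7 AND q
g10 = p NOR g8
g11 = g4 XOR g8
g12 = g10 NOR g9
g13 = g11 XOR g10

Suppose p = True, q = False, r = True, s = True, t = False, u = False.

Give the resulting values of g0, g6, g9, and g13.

g0 = r XNOR t = True XNOR False = False
g1 = NOT p = NOT True = False
g2 = g1 XNOR u = False XNOR False = True
g3 = g2 NAND g0 = True NAND False = True
g4 = g2 AND u = True AND False = False
g5 = g3 AND g0 = True AND False = False
g6 = g4 XNOR g1 = False XNOR False = True
g7 = NOT g5 = NOT False = True
g8 = s NAND u = True NAND False = True
g9 = g7 AND q = True AND False = False
g10 = p NOR g8 = True NOR True = False
g11 = g4 XOR g8 = False XOR True = True
g13 = g11 XOR g10 = True XOR False = True

g0 = False  g6 = True  g9 = False  g13 = True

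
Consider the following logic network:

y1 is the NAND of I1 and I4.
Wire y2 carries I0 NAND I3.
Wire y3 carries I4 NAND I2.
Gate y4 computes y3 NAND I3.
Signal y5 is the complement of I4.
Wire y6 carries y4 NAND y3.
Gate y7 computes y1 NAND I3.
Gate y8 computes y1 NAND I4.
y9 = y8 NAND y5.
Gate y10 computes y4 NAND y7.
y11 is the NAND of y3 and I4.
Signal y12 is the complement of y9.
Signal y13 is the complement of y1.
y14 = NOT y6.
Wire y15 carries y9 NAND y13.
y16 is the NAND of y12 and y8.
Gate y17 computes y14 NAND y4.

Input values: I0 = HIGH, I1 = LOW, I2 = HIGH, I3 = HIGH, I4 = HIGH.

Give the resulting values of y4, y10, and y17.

y4 = HIGH, y10 = HIGH, y17 = HIGH

y1 = I1 NAND I4 = LOW NAND HIGH = HIGH
y3 = I4 NAND I2 = HIGH NAND HIGH = LOW
y4 = y3 NAND I3 = LOW NAND HIGH = HIGH
y6 = y4 NAND y3 = HIGH NAND LOW = HIGH
y7 = y1 NAND I3 = HIGH NAND HIGH = LOW
y10 = y4 NAND y7 = HIGH NAND LOW = HIGH
y14 = NOT y6 = NOT HIGH = LOW
y17 = y14 NAND y4 = LOW NAND HIGH = HIGH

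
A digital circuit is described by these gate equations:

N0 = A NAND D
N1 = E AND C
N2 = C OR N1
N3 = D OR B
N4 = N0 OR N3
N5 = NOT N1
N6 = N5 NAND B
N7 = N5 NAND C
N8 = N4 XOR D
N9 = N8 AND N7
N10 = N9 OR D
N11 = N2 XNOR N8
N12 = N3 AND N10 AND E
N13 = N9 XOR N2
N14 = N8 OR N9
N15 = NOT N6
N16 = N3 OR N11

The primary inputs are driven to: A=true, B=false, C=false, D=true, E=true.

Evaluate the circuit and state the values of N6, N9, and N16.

N6 = true, N9 = false, N16 = true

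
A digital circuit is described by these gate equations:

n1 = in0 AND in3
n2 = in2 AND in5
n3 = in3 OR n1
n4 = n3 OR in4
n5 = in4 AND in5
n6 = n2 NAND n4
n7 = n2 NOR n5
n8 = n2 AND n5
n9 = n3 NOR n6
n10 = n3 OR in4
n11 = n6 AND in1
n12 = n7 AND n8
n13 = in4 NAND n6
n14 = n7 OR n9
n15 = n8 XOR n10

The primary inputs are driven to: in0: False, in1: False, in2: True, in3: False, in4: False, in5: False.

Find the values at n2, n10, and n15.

n1 = in0 AND in3 = False AND False = False
n2 = in2 AND in5 = True AND False = False
n3 = in3 OR n1 = False OR False = False
n5 = in4 AND in5 = False AND False = False
n8 = n2 AND n5 = False AND False = False
n10 = n3 OR in4 = False OR False = False
n15 = n8 XOR n10 = False XOR False = False

n2 = False, n10 = False, n15 = False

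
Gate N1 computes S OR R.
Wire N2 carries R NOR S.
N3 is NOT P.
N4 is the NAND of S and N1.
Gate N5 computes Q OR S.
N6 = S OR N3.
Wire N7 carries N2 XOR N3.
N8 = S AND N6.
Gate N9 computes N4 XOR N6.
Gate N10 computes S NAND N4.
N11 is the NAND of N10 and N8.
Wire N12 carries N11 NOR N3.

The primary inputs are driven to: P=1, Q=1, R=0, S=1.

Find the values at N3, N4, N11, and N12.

N1 = S OR R = 1 OR 0 = 1
N3 = NOT P = NOT 1 = 0
N4 = S NAND N1 = 1 NAND 1 = 0
N6 = S OR N3 = 1 OR 0 = 1
N8 = S AND N6 = 1 AND 1 = 1
N10 = S NAND N4 = 1 NAND 0 = 1
N11 = N10 NAND N8 = 1 NAND 1 = 0
N12 = N11 NOR N3 = 0 NOR 0 = 1

N3 = 0, N4 = 0, N11 = 0, N12 = 1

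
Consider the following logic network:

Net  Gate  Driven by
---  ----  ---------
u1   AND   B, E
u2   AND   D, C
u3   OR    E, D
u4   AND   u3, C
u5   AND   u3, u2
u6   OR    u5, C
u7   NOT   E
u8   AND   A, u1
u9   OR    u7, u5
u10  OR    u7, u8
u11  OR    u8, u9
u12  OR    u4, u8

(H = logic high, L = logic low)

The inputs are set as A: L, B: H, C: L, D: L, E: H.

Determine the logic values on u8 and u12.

u1 = B AND E = H AND H = H
u3 = E OR D = H OR L = H
u4 = u3 AND C = H AND L = L
u8 = A AND u1 = L AND H = L
u12 = u4 OR u8 = L OR L = L

u8 = L; u12 = L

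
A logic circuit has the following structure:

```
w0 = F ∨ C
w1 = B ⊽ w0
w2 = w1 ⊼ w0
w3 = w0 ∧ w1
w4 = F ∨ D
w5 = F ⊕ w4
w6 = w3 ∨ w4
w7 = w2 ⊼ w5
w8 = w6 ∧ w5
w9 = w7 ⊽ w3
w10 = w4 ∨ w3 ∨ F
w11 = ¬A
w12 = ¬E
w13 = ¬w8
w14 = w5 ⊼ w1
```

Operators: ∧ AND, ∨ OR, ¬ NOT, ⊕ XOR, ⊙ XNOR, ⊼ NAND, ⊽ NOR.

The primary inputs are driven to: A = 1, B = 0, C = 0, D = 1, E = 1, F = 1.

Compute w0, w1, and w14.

w0 = 1, w1 = 0, w14 = 1

w0 = F OR C = 1 OR 0 = 1
w1 = B NOR w0 = 0 NOR 1 = 0
w4 = F OR D = 1 OR 1 = 1
w5 = F XOR w4 = 1 XOR 1 = 0
w14 = w5 NAND w1 = 0 NAND 0 = 1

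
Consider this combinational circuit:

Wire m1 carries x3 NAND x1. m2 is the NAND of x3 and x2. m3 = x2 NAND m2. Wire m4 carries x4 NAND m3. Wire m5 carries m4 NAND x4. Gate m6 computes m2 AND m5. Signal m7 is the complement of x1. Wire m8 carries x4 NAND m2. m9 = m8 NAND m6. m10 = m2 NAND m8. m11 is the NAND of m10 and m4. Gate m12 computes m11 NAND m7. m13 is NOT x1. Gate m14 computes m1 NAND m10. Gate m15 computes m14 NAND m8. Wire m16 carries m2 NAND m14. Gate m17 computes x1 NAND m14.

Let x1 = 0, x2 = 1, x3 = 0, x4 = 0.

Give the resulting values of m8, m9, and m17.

m1 = x3 NAND x1 = 0 NAND 0 = 1
m2 = x3 NAND x2 = 0 NAND 1 = 1
m3 = x2 NAND m2 = 1 NAND 1 = 0
m4 = x4 NAND m3 = 0 NAND 0 = 1
m5 = m4 NAND x4 = 1 NAND 0 = 1
m6 = m2 AND m5 = 1 AND 1 = 1
m8 = x4 NAND m2 = 0 NAND 1 = 1
m9 = m8 NAND m6 = 1 NAND 1 = 0
m10 = m2 NAND m8 = 1 NAND 1 = 0
m14 = m1 NAND m10 = 1 NAND 0 = 1
m17 = x1 NAND m14 = 0 NAND 1 = 1

m8 = 1; m9 = 0; m17 = 1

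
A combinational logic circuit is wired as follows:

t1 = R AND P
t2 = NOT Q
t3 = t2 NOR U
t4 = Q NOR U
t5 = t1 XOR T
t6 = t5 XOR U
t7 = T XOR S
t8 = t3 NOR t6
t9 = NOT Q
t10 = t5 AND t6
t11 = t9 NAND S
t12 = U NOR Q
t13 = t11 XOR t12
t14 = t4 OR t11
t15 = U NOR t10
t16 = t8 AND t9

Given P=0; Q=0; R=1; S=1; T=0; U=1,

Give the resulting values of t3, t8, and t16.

t1 = R AND P = 1 AND 0 = 0
t2 = NOT Q = NOT 0 = 1
t3 = t2 NOR U = 1 NOR 1 = 0
t5 = t1 XOR T = 0 XOR 0 = 0
t6 = t5 XOR U = 0 XOR 1 = 1
t8 = t3 NOR t6 = 0 NOR 1 = 0
t9 = NOT Q = NOT 0 = 1
t16 = t8 AND t9 = 0 AND 1 = 0

t3 = 0, t8 = 0, t16 = 0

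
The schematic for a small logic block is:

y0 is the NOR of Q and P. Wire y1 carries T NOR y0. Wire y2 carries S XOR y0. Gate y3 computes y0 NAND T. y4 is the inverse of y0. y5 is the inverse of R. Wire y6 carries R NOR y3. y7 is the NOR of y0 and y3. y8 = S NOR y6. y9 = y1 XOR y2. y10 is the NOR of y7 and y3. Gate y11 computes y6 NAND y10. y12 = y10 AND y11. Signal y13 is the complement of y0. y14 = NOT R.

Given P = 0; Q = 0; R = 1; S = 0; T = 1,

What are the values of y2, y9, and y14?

y2 = 1  y9 = 1  y14 = 0

y0 = Q NOR P = 0 NOR 0 = 1
y1 = T NOR y0 = 1 NOR 1 = 0
y2 = S XOR y0 = 0 XOR 1 = 1
y9 = y1 XOR y2 = 0 XOR 1 = 1
y14 = NOT R = NOT 1 = 0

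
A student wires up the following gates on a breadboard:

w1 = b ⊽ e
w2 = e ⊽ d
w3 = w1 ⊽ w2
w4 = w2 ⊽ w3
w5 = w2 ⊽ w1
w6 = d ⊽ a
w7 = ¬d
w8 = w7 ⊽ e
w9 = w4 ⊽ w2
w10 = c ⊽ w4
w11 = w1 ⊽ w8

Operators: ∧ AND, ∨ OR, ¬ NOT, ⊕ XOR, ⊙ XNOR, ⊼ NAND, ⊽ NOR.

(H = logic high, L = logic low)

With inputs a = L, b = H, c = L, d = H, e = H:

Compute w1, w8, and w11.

w1 = b NOR e = H NOR H = L
w7 = NOT d = NOT H = L
w8 = w7 NOR e = L NOR H = L
w11 = w1 NOR w8 = L NOR L = H

w1 = L, w8 = L, w11 = H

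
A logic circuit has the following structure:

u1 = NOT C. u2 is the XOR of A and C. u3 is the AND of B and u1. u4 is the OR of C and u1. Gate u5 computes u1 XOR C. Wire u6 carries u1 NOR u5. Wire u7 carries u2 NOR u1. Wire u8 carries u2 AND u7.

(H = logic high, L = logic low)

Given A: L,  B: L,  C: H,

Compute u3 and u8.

u3 = L; u8 = L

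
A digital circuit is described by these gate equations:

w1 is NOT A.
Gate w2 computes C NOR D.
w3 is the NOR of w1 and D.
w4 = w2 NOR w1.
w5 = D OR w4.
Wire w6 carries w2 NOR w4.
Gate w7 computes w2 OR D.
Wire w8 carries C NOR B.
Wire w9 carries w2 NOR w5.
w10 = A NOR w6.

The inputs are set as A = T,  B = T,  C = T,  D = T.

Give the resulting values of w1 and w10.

w1 = F; w10 = F

w1 = NOT A = NOT T = F
w2 = C NOR D = T NOR T = F
w4 = w2 NOR w1 = F NOR F = T
w6 = w2 NOR w4 = F NOR T = F
w10 = A NOR w6 = T NOR F = F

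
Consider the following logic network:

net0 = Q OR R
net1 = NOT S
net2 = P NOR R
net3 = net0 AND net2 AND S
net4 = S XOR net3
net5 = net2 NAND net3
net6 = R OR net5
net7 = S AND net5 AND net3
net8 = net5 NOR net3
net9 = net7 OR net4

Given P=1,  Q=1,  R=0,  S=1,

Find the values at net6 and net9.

net6 = 1  net9 = 1

net0 = Q OR R = 1 OR 0 = 1
net2 = P NOR R = 1 NOR 0 = 0
net3 = net0 AND net2 AND S = 1 AND 0 AND 1 = 0
net4 = S XOR net3 = 1 XOR 0 = 1
net5 = net2 NAND net3 = 0 NAND 0 = 1
net6 = R OR net5 = 0 OR 1 = 1
net7 = S AND net5 AND net3 = 1 AND 1 AND 0 = 0
net9 = net7 OR net4 = 0 OR 1 = 1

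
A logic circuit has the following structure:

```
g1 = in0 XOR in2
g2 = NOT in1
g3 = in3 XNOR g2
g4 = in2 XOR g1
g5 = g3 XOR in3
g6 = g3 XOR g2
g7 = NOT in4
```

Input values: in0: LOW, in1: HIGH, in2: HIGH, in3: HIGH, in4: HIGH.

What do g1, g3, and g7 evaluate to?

g1 = in0 XOR in2 = LOW XOR HIGH = HIGH
g2 = NOT in1 = NOT HIGH = LOW
g3 = in3 XNOR g2 = HIGH XNOR LOW = LOW
g7 = NOT in4 = NOT HIGH = LOW

g1 = HIGH  g3 = LOW  g7 = LOW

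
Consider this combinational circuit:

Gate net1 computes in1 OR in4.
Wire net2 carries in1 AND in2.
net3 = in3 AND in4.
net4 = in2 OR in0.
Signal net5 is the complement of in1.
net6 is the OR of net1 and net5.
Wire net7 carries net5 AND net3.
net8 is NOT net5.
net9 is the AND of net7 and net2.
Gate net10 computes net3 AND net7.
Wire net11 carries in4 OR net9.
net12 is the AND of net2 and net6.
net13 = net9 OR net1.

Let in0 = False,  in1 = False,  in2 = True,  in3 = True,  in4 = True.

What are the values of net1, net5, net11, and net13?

net1 = True, net5 = True, net11 = True, net13 = True

net1 = in1 OR in4 = False OR True = True
net2 = in1 AND in2 = False AND True = False
net3 = in3 AND in4 = True AND True = True
net5 = NOT in1 = NOT False = True
net7 = net5 AND net3 = True AND True = True
net9 = net7 AND net2 = True AND False = False
net11 = in4 OR net9 = True OR False = True
net13 = net9 OR net1 = False OR True = True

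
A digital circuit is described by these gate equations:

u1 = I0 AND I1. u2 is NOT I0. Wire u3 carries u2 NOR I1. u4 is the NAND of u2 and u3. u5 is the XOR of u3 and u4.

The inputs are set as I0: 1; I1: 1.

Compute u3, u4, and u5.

u3 = 0; u4 = 1; u5 = 1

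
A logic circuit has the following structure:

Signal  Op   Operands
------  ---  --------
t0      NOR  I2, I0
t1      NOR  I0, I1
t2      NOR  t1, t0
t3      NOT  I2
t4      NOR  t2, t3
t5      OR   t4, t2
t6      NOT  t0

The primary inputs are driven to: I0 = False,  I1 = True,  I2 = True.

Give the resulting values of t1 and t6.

t0 = I2 NOR I0 = True NOR False = False
t1 = I0 NOR I1 = False NOR True = False
t6 = NOT t0 = NOT False = True

t1 = False, t6 = True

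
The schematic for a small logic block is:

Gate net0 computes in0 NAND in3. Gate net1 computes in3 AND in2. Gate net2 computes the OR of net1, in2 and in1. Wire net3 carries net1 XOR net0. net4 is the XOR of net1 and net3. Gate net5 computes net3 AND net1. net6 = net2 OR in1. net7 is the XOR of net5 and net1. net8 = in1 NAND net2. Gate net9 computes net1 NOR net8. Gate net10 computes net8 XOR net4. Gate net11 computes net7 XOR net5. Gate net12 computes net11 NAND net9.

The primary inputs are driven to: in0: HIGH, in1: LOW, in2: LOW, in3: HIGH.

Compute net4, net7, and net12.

net0 = in0 NAND in3 = HIGH NAND HIGH = LOW
net1 = in3 AND in2 = HIGH AND LOW = LOW
net2 = net1 OR in2 OR in1 = LOW OR LOW OR LOW = LOW
net3 = net1 XOR net0 = LOW XOR LOW = LOW
net4 = net1 XOR net3 = LOW XOR LOW = LOW
net5 = net3 AND net1 = LOW AND LOW = LOW
net7 = net5 XOR net1 = LOW XOR LOW = LOW
net8 = in1 NAND net2 = LOW NAND LOW = HIGH
net9 = net1 NOR net8 = LOW NOR HIGH = LOW
net11 = net7 XOR net5 = LOW XOR LOW = LOW
net12 = net11 NAND net9 = LOW NAND LOW = HIGH

net4 = LOW, net7 = LOW, net12 = HIGH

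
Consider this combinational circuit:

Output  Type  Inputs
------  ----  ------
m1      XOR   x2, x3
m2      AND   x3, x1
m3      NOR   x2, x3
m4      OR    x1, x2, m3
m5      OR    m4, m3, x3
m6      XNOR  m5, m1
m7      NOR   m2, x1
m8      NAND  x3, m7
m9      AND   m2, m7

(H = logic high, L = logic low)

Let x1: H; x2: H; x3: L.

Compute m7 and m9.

m7 = L  m9 = L

m2 = x3 AND x1 = L AND H = L
m7 = m2 NOR x1 = L NOR H = L
m9 = m2 AND m7 = L AND L = L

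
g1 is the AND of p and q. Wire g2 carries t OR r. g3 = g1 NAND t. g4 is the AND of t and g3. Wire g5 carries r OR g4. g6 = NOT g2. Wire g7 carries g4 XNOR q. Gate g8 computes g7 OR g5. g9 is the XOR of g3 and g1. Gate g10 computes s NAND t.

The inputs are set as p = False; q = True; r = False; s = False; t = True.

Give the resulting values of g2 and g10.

g2 = t OR r = True OR False = True
g10 = s NAND t = False NAND True = True

g2 = True; g10 = True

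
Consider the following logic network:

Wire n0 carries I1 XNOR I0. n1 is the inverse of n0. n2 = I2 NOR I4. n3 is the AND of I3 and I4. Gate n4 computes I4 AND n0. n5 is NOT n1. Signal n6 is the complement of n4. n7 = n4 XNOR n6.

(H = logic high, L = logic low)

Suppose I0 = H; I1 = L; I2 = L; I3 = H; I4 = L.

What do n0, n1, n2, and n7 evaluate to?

n0 = L  n1 = H  n2 = H  n7 = L

n0 = I1 XNOR I0 = L XNOR H = L
n1 = NOT n0 = NOT L = H
n2 = I2 NOR I4 = L NOR L = H
n4 = I4 AND n0 = L AND L = L
n6 = NOT n4 = NOT L = H
n7 = n4 XNOR n6 = L XNOR H = L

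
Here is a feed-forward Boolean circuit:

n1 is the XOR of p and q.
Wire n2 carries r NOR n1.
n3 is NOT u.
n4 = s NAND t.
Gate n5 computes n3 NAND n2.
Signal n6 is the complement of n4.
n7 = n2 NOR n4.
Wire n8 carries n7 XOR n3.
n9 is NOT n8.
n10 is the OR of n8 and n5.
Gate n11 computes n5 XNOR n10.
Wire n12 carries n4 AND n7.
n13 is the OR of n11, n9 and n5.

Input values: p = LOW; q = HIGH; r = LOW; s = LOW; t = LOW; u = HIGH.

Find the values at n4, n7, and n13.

n1 = p XOR q = LOW XOR HIGH = HIGH
n2 = r NOR n1 = LOW NOR HIGH = LOW
n3 = NOT u = NOT HIGH = LOW
n4 = s NAND t = LOW NAND LOW = HIGH
n5 = n3 NAND n2 = LOW NAND LOW = HIGH
n7 = n2 NOR n4 = LOW NOR HIGH = LOW
n8 = n7 XOR n3 = LOW XOR LOW = LOW
n9 = NOT n8 = NOT LOW = HIGH
n10 = n8 OR n5 = LOW OR HIGH = HIGH
n11 = n5 XNOR n10 = HIGH XNOR HIGH = HIGH
n13 = n11 OR n9 OR n5 = HIGH OR HIGH OR HIGH = HIGH

n4 = HIGH, n7 = LOW, n13 = HIGH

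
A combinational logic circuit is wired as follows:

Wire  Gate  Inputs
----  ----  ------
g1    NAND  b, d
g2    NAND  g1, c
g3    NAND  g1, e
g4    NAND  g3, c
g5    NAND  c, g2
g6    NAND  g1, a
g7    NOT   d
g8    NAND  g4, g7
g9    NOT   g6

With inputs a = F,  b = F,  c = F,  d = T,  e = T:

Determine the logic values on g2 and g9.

g1 = b NAND d = F NAND T = T
g2 = g1 NAND c = T NAND F = T
g6 = g1 NAND a = T NAND F = T
g9 = NOT g6 = NOT T = F

g2 = T, g9 = F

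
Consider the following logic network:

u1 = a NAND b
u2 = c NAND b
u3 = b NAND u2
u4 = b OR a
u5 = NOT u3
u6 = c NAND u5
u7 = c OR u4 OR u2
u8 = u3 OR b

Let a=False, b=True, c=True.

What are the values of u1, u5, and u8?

u1 = a NAND b = False NAND True = True
u2 = c NAND b = True NAND True = False
u3 = b NAND u2 = True NAND False = True
u5 = NOT u3 = NOT True = False
u8 = u3 OR b = True OR True = True

u1 = True, u5 = False, u8 = True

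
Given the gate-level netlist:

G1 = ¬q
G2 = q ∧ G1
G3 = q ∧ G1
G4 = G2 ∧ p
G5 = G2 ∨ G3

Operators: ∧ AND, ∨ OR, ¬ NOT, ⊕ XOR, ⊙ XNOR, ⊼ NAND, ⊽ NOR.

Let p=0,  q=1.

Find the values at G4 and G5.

G4 = 0, G5 = 0

G1 = NOT q = NOT 1 = 0
G2 = q AND G1 = 1 AND 0 = 0
G3 = q AND G1 = 1 AND 0 = 0
G4 = G2 AND p = 0 AND 0 = 0
G5 = G2 OR G3 = 0 OR 0 = 0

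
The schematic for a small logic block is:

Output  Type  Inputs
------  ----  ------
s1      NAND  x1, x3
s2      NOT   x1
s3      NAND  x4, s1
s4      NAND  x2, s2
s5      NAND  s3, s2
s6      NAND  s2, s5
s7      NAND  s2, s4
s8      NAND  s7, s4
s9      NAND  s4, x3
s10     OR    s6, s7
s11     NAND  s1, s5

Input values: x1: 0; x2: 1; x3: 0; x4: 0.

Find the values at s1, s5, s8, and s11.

s1 = 1; s5 = 0; s8 = 1; s11 = 1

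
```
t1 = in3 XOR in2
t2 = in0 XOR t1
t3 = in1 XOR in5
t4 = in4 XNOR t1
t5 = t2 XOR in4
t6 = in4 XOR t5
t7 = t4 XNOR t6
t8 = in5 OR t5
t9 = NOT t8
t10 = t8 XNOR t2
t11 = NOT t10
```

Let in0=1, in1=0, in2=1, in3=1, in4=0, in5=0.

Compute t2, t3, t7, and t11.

t1 = in3 XOR in2 = 1 XOR 1 = 0
t2 = in0 XOR t1 = 1 XOR 0 = 1
t3 = in1 XOR in5 = 0 XOR 0 = 0
t4 = in4 XNOR t1 = 0 XNOR 0 = 1
t5 = t2 XOR in4 = 1 XOR 0 = 1
t6 = in4 XOR t5 = 0 XOR 1 = 1
t7 = t4 XNOR t6 = 1 XNOR 1 = 1
t8 = in5 OR t5 = 0 OR 1 = 1
t10 = t8 XNOR t2 = 1 XNOR 1 = 1
t11 = NOT t10 = NOT 1 = 0

t2 = 1, t3 = 0, t7 = 1, t11 = 0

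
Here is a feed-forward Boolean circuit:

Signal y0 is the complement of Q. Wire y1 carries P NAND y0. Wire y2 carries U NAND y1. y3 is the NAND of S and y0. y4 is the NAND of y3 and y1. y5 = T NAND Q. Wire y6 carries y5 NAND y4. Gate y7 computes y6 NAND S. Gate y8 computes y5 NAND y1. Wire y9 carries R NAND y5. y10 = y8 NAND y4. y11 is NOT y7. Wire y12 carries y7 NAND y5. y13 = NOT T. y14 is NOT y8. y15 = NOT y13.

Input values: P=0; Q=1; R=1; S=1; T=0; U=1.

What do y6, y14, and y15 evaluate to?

y0 = NOT Q = NOT 1 = 0
y1 = P NAND y0 = 0 NAND 0 = 1
y3 = S NAND y0 = 1 NAND 0 = 1
y4 = y3 NAND y1 = 1 NAND 1 = 0
y5 = T NAND Q = 0 NAND 1 = 1
y6 = y5 NAND y4 = 1 NAND 0 = 1
y8 = y5 NAND y1 = 1 NAND 1 = 0
y13 = NOT T = NOT 0 = 1
y14 = NOT y8 = NOT 0 = 1
y15 = NOT y13 = NOT 1 = 0

y6 = 1  y14 = 1  y15 = 0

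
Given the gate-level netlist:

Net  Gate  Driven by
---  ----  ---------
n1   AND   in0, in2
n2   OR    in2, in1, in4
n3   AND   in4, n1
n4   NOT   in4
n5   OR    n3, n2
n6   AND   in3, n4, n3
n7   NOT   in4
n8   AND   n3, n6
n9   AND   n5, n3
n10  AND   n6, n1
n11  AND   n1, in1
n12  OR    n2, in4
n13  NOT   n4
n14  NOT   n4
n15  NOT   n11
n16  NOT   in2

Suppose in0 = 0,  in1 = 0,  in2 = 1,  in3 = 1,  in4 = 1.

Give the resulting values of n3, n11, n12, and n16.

n1 = in0 AND in2 = 0 AND 1 = 0
n2 = in2 OR in1 OR in4 = 1 OR 0 OR 1 = 1
n3 = in4 AND n1 = 1 AND 0 = 0
n11 = n1 AND in1 = 0 AND 0 = 0
n12 = n2 OR in4 = 1 OR 1 = 1
n16 = NOT in2 = NOT 1 = 0

n3 = 0  n11 = 0  n12 = 1  n16 = 0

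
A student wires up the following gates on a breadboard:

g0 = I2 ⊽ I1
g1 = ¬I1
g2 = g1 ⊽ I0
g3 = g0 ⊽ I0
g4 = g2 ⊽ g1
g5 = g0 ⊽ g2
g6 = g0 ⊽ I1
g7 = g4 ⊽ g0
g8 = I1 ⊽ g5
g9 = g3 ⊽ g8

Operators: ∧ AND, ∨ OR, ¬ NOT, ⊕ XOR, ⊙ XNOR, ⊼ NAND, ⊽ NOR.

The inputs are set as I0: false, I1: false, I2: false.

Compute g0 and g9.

g0 = true  g9 = false

g0 = I2 NOR I1 = false NOR false = true
g1 = NOT I1 = NOT false = true
g2 = g1 NOR I0 = true NOR false = false
g3 = g0 NOR I0 = true NOR false = false
g5 = g0 NOR g2 = true NOR false = false
g8 = I1 NOR g5 = false NOR false = true
g9 = g3 NOR g8 = false NOR true = false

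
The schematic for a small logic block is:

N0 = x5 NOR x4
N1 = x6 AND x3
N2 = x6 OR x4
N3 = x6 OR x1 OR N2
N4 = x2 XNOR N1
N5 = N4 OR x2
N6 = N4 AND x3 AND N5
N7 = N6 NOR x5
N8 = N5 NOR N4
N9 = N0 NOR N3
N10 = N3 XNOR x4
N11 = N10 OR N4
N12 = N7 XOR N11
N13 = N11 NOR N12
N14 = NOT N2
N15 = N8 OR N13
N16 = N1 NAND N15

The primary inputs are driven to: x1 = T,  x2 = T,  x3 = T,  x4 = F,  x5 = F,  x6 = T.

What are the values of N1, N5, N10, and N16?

N1 = T  N5 = T  N10 = F  N16 = T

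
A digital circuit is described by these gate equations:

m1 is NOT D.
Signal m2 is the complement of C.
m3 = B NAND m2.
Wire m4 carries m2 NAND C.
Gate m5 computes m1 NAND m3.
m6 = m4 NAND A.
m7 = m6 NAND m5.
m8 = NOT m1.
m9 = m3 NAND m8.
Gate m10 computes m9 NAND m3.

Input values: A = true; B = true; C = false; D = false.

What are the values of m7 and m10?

m1 = NOT D = NOT false = true
m2 = NOT C = NOT false = true
m3 = B NAND m2 = true NAND true = false
m4 = m2 NAND C = true NAND false = true
m5 = m1 NAND m3 = true NAND false = true
m6 = m4 NAND A = true NAND true = false
m7 = m6 NAND m5 = false NAND true = true
m8 = NOT m1 = NOT true = false
m9 = m3 NAND m8 = false NAND false = true
m10 = m9 NAND m3 = true NAND false = true

m7 = true; m10 = true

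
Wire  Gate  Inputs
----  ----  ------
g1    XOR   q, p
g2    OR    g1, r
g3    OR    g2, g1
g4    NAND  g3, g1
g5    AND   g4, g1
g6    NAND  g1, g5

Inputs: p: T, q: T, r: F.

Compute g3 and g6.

g1 = q XOR p = T XOR T = F
g2 = g1 OR r = F OR F = F
g3 = g2 OR g1 = F OR F = F
g4 = g3 NAND g1 = F NAND F = T
g5 = g4 AND g1 = T AND F = F
g6 = g1 NAND g5 = F NAND F = T

g3 = F, g6 = T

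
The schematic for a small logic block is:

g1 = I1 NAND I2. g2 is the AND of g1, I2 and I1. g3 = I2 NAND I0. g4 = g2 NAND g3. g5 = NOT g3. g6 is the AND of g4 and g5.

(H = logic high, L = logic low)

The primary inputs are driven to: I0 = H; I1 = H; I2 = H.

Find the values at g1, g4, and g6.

g1 = I1 NAND I2 = H NAND H = L
g2 = g1 AND I2 AND I1 = L AND H AND H = L
g3 = I2 NAND I0 = H NAND H = L
g4 = g2 NAND g3 = L NAND L = H
g5 = NOT g3 = NOT L = H
g6 = g4 AND g5 = H AND H = H

g1 = L, g4 = H, g6 = H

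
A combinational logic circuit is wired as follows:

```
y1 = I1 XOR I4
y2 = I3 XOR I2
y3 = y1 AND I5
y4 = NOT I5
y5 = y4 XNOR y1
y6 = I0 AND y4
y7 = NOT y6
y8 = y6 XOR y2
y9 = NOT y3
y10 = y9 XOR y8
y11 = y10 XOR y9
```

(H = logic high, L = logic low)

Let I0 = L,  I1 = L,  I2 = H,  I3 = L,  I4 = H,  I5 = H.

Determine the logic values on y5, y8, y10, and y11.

y5 = L; y8 = H; y10 = H; y11 = H

y1 = I1 XOR I4 = L XOR H = H
y2 = I3 XOR I2 = L XOR H = H
y3 = y1 AND I5 = H AND H = H
y4 = NOT I5 = NOT H = L
y5 = y4 XNOR y1 = L XNOR H = L
y6 = I0 AND y4 = L AND L = L
y8 = y6 XOR y2 = L XOR H = H
y9 = NOT y3 = NOT H = L
y10 = y9 XOR y8 = L XOR H = H
y11 = y10 XOR y9 = H XOR L = H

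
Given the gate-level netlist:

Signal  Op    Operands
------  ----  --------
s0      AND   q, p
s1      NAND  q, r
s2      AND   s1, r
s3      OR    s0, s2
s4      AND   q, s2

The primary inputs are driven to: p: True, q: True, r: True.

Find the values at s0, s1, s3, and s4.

s0 = q AND p = True AND True = True
s1 = q NAND r = True NAND True = False
s2 = s1 AND r = False AND True = False
s3 = s0 OR s2 = True OR False = True
s4 = q AND s2 = True AND False = False

s0 = True; s1 = False; s3 = True; s4 = False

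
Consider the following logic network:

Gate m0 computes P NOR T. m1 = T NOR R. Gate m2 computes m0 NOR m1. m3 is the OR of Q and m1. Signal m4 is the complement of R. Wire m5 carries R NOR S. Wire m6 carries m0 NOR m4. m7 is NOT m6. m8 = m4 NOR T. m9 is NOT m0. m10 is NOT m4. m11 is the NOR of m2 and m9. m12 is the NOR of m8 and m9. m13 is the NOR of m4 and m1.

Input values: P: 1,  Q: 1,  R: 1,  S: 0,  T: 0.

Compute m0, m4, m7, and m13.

m0 = P NOR T = 1 NOR 0 = 0
m1 = T NOR R = 0 NOR 1 = 0
m4 = NOT R = NOT 1 = 0
m6 = m0 NOR m4 = 0 NOR 0 = 1
m7 = NOT m6 = NOT 1 = 0
m13 = m4 NOR m1 = 0 NOR 0 = 1

m0 = 0, m4 = 0, m7 = 0, m13 = 1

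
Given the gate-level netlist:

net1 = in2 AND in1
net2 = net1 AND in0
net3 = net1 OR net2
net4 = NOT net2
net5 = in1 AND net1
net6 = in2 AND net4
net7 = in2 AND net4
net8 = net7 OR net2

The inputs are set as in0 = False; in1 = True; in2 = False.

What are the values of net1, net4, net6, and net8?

net1 = in2 AND in1 = False AND True = False
net2 = net1 AND in0 = False AND False = False
net4 = NOT net2 = NOT False = True
net6 = in2 AND net4 = False AND True = False
net7 = in2 AND net4 = False AND True = False
net8 = net7 OR net2 = False OR False = False

net1 = False, net4 = True, net6 = False, net8 = False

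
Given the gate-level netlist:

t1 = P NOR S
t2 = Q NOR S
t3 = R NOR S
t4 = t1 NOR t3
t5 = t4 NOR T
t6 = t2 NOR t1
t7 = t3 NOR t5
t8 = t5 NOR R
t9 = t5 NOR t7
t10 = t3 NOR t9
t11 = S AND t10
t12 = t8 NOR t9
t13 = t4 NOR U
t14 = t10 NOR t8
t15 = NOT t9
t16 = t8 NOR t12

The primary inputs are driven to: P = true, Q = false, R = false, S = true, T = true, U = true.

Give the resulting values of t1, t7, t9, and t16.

t1 = false; t7 = true; t9 = false; t16 = false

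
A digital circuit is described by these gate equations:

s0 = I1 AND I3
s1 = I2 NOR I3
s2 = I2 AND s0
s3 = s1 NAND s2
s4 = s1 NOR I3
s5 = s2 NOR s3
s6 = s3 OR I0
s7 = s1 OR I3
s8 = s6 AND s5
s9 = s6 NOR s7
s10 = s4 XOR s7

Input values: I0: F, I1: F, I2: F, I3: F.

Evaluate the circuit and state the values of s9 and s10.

s0 = I1 AND I3 = F AND F = F
s1 = I2 NOR I3 = F NOR F = T
s2 = I2 AND s0 = F AND F = F
s3 = s1 NAND s2 = T NAND F = T
s4 = s1 NOR I3 = T NOR F = F
s6 = s3 OR I0 = T OR F = T
s7 = s1 OR I3 = T OR F = T
s9 = s6 NOR s7 = T NOR T = F
s10 = s4 XOR s7 = F XOR T = T

s9 = F; s10 = T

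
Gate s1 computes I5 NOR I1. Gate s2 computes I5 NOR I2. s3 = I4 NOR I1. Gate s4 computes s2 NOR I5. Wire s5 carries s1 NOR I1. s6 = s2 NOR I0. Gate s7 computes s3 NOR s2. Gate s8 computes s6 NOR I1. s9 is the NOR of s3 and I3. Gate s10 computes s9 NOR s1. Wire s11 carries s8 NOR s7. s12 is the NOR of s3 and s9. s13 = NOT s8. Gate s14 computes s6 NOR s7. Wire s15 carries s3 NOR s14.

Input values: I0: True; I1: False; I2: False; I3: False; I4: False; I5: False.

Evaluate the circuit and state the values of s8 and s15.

s8 = True; s15 = False

s2 = I5 NOR I2 = False NOR False = True
s3 = I4 NOR I1 = False NOR False = True
s6 = s2 NOR I0 = True NOR True = False
s7 = s3 NOR s2 = True NOR True = False
s8 = s6 NOR I1 = False NOR False = True
s14 = s6 NOR s7 = False NOR False = True
s15 = s3 NOR s14 = True NOR True = False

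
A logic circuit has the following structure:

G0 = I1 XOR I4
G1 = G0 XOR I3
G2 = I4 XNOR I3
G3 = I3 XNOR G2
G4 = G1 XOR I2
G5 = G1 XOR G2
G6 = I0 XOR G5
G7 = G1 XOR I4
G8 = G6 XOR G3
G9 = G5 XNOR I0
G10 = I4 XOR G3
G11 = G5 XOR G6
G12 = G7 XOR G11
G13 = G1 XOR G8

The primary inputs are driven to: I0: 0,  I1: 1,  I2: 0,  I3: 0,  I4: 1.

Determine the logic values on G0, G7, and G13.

G0 = I1 XOR I4 = 1 XOR 1 = 0
G1 = G0 XOR I3 = 0 XOR 0 = 0
G2 = I4 XNOR I3 = 1 XNOR 0 = 0
G3 = I3 XNOR G2 = 0 XNOR 0 = 1
G5 = G1 XOR G2 = 0 XOR 0 = 0
G6 = I0 XOR G5 = 0 XOR 0 = 0
G7 = G1 XOR I4 = 0 XOR 1 = 1
G8 = G6 XOR G3 = 0 XOR 1 = 1
G13 = G1 XOR G8 = 0 XOR 1 = 1

G0 = 0, G7 = 1, G13 = 1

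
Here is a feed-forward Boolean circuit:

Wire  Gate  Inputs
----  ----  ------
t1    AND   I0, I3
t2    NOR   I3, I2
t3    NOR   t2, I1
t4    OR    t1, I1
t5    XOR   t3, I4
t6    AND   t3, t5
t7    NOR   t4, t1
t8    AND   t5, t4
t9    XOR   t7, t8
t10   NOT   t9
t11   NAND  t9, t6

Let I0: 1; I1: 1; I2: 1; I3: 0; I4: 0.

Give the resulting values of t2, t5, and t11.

t2 = 0, t5 = 0, t11 = 1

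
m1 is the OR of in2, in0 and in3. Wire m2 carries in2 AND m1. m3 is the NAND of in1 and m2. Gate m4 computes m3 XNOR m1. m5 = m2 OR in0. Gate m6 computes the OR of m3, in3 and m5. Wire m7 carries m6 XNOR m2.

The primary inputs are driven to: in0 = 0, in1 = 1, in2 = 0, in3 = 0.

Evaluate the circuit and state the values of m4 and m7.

m4 = 0, m7 = 0

m1 = in2 OR in0 OR in3 = 0 OR 0 OR 0 = 0
m2 = in2 AND m1 = 0 AND 0 = 0
m3 = in1 NAND m2 = 1 NAND 0 = 1
m4 = m3 XNOR m1 = 1 XNOR 0 = 0
m5 = m2 OR in0 = 0 OR 0 = 0
m6 = m3 OR in3 OR m5 = 1 OR 0 OR 0 = 1
m7 = m6 XNOR m2 = 1 XNOR 0 = 0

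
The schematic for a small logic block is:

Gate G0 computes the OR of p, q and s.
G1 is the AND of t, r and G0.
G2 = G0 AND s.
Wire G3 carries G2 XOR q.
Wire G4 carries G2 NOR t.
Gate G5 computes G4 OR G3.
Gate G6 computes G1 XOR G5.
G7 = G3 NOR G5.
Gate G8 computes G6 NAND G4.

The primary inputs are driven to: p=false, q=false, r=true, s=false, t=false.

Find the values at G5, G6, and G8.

G0 = p OR q OR s = false OR false OR false = false
G1 = t AND r AND G0 = false AND true AND false = false
G2 = G0 AND s = false AND false = false
G3 = G2 XOR q = false XOR false = false
G4 = G2 NOR t = false NOR false = true
G5 = G4 OR G3 = true OR false = true
G6 = G1 XOR G5 = false XOR true = true
G8 = G6 NAND G4 = true NAND true = false

G5 = true; G6 = true; G8 = false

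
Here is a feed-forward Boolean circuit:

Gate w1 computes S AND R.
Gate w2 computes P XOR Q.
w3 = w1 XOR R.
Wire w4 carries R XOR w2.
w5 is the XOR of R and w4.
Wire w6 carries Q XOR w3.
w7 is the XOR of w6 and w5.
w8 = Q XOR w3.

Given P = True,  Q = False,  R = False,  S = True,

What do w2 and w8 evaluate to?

w2 = True  w8 = False

w1 = S AND R = True AND False = False
w2 = P XOR Q = True XOR False = True
w3 = w1 XOR R = False XOR False = False
w8 = Q XOR w3 = False XOR False = False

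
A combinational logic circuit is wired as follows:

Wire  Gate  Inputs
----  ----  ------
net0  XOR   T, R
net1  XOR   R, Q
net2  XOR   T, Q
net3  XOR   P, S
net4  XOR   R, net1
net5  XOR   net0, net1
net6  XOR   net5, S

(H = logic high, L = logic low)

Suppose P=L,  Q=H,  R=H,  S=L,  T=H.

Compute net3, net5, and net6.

net3 = L  net5 = L  net6 = L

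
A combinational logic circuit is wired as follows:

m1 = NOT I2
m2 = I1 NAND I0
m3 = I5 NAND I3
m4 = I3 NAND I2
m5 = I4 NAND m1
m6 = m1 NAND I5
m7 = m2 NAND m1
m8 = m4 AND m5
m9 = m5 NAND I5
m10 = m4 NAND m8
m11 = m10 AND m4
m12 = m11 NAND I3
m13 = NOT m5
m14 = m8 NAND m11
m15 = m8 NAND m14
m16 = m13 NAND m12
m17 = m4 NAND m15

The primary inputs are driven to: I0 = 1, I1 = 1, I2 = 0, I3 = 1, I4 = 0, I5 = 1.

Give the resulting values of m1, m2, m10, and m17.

m1 = NOT I2 = NOT 0 = 1
m2 = I1 NAND I0 = 1 NAND 1 = 0
m4 = I3 NAND I2 = 1 NAND 0 = 1
m5 = I4 NAND m1 = 0 NAND 1 = 1
m8 = m4 AND m5 = 1 AND 1 = 1
m10 = m4 NAND m8 = 1 NAND 1 = 0
m11 = m10 AND m4 = 0 AND 1 = 0
m14 = m8 NAND m11 = 1 NAND 0 = 1
m15 = m8 NAND m14 = 1 NAND 1 = 0
m17 = m4 NAND m15 = 1 NAND 0 = 1

m1 = 1, m2 = 0, m10 = 0, m17 = 1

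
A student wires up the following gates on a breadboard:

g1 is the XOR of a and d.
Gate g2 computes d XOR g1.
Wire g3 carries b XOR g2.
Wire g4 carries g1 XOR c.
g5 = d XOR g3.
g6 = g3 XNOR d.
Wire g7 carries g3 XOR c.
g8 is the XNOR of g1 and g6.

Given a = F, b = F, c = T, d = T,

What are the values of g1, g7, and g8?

g1 = a XOR d = F XOR T = T
g2 = d XOR g1 = T XOR T = F
g3 = b XOR g2 = F XOR F = F
g6 = g3 XNOR d = F XNOR T = F
g7 = g3 XOR c = F XOR T = T
g8 = g1 XNOR g6 = T XNOR F = F

g1 = T, g7 = T, g8 = F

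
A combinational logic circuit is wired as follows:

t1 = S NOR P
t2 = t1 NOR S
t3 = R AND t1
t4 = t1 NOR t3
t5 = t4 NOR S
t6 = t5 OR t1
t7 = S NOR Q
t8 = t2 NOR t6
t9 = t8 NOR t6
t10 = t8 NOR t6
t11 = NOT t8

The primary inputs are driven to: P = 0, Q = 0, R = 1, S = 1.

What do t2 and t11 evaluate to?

t2 = 0, t11 = 0

t1 = S NOR P = 1 NOR 0 = 0
t2 = t1 NOR S = 0 NOR 1 = 0
t3 = R AND t1 = 1 AND 0 = 0
t4 = t1 NOR t3 = 0 NOR 0 = 1
t5 = t4 NOR S = 1 NOR 1 = 0
t6 = t5 OR t1 = 0 OR 0 = 0
t8 = t2 NOR t6 = 0 NOR 0 = 1
t11 = NOT t8 = NOT 1 = 0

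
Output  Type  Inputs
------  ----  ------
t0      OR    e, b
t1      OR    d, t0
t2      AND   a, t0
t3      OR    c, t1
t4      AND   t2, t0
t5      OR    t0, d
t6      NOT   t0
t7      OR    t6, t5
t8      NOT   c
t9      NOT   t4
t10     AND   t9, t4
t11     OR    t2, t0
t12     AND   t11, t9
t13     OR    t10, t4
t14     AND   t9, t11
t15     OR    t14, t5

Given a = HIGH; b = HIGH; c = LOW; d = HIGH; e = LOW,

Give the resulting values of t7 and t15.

t7 = HIGH; t15 = HIGH

t0 = e OR b = LOW OR HIGH = HIGH
t2 = a AND t0 = HIGH AND HIGH = HIGH
t4 = t2 AND t0 = HIGH AND HIGH = HIGH
t5 = t0 OR d = HIGH OR HIGH = HIGH
t6 = NOT t0 = NOT HIGH = LOW
t7 = t6 OR t5 = LOW OR HIGH = HIGH
t9 = NOT t4 = NOT HIGH = LOW
t11 = t2 OR t0 = HIGH OR HIGH = HIGH
t14 = t9 AND t11 = LOW AND HIGH = LOW
t15 = t14 OR t5 = LOW OR HIGH = HIGH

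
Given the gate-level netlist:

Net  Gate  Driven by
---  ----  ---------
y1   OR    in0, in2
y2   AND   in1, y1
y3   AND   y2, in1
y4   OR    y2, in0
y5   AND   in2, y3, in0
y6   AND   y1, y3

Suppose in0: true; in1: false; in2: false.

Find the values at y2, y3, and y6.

y2 = false  y3 = false  y6 = false

y1 = in0 OR in2 = true OR false = true
y2 = in1 AND y1 = false AND true = false
y3 = y2 AND in1 = false AND false = false
y6 = y1 AND y3 = true AND false = false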